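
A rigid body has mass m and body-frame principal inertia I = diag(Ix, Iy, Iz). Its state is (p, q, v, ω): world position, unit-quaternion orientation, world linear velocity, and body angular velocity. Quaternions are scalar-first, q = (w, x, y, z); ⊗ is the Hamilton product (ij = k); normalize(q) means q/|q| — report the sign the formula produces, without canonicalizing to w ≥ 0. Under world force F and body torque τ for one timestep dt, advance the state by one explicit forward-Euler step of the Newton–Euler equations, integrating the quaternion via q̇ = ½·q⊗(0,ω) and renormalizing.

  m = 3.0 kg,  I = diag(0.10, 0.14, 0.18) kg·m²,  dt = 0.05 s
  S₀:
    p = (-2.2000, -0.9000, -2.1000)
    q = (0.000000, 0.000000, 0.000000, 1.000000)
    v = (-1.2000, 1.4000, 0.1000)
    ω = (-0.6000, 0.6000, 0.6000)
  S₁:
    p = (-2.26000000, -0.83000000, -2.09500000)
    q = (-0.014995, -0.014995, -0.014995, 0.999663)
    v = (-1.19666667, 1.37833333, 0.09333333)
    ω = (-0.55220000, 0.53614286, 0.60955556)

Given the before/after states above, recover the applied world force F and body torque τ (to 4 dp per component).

v₁ − v₀ = (0.00333333, -0.02166667, -0.00666667)
m·(v₁−v₀)/dt = (0.2000, -1.3000, -0.4000)
Δω = ω₁−ω₀ = (0.04780000, -0.06385714, 0.00955556)
I·α + gyro = (0.1100, -0.1500, 0.0200)

F = (0.2000, -1.3000, -0.4000)
τ = (0.1100, -0.1500, 0.0200)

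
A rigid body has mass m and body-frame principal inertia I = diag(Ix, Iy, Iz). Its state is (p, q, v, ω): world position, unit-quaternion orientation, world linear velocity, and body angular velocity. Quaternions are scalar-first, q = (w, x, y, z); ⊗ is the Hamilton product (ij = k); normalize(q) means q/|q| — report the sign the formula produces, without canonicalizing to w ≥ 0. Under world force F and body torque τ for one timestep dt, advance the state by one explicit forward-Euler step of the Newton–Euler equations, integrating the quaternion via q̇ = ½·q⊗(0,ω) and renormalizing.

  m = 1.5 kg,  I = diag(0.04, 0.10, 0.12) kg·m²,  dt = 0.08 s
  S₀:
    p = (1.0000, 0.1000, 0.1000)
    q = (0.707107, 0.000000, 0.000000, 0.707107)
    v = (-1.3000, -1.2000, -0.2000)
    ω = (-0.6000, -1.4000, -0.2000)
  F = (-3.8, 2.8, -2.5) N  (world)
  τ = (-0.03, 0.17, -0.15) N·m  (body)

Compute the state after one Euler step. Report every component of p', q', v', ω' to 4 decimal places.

p' = (0.8960, 0.0040, 0.0840)
q' = (0.7114, 0.0226, -0.0565, 0.7001)
v' = (-1.5027, -1.0507, -0.3333)
ω' = (-0.6712, -1.2563, -0.3336)

α = I⁻¹(τ − ω×Iω) = (-0.8900, 1.7960, -1.6700)
new body rate ω' = (-0.6712, -1.2563, -0.3336)
q⊗(0,ω) = (0.1414214, 0.5656856, -1.4142140, -0.1414214)
q' = normalize(q + ½dt·q⊗(0,ω)) = (0.7114, 0.0226, -0.0565, 0.7001)
new position p' = (0.8960, 0.0040, 0.0840)
new velocity v' = (-1.5027, -1.0507, -0.3333)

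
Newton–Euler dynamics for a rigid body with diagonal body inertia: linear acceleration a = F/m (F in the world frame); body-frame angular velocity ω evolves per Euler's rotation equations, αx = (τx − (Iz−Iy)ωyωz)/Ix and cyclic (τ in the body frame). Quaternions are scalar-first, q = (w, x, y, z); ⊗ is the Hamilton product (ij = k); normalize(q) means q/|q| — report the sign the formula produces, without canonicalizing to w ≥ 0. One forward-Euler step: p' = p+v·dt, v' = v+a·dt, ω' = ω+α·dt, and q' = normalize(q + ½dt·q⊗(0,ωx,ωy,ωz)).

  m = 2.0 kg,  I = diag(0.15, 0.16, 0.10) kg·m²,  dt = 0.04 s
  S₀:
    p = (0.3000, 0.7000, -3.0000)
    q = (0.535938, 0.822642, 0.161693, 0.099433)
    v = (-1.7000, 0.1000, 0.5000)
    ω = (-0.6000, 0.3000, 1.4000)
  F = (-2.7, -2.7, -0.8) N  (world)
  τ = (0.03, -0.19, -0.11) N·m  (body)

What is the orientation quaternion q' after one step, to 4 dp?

q' = (0.5418, 0.8197, 0.1406, 0.1213)

2q̇ = q⊗(0,ω) = (0.3058711, -0.1250225, -1.0505772, 1.0941216)
q + ½dt·q⊗(0,ω), renormalized = (0.5418, 0.8197, 0.1406, 0.1213)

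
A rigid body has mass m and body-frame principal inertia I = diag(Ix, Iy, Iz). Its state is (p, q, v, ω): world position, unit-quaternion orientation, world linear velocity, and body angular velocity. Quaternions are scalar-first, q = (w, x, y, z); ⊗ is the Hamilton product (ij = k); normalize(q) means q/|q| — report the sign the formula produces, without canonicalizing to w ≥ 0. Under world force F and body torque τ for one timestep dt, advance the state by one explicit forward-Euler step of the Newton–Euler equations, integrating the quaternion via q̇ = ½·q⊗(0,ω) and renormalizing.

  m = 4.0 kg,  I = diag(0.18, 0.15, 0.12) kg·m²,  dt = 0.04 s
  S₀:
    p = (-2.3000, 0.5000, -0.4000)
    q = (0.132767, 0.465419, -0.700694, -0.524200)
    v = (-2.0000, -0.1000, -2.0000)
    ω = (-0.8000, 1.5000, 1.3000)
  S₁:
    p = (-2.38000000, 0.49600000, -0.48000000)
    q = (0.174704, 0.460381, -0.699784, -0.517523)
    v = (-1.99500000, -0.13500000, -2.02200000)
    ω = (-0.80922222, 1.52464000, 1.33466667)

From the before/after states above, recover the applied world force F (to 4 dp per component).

F = (0.5000, -3.5000, -2.2000)

Δv = v₁−v₀ = (0.00500000, -0.03500000, -0.02200000)
F = m·Δv/dt = (0.5000, -3.5000, -2.2000)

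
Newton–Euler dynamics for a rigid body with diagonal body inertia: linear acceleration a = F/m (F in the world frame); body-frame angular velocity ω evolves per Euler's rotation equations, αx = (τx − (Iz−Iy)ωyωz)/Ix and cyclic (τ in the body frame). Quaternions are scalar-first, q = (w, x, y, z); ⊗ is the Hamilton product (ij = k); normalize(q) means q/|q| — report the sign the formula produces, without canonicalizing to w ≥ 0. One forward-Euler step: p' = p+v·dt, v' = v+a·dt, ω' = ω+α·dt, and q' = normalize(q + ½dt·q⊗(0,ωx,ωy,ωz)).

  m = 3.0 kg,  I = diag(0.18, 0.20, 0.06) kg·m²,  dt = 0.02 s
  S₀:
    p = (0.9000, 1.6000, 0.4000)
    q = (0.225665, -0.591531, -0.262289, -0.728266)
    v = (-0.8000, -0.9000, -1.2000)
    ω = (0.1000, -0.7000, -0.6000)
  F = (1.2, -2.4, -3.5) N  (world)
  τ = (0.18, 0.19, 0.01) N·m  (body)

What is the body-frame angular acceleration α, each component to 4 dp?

ω×(Iω) gyroscopic = (-0.0588, -0.0072, -0.0014)
angular accel α = (1.3267, 0.9860, 0.1900)

α = (1.3267, 0.9860, 0.1900)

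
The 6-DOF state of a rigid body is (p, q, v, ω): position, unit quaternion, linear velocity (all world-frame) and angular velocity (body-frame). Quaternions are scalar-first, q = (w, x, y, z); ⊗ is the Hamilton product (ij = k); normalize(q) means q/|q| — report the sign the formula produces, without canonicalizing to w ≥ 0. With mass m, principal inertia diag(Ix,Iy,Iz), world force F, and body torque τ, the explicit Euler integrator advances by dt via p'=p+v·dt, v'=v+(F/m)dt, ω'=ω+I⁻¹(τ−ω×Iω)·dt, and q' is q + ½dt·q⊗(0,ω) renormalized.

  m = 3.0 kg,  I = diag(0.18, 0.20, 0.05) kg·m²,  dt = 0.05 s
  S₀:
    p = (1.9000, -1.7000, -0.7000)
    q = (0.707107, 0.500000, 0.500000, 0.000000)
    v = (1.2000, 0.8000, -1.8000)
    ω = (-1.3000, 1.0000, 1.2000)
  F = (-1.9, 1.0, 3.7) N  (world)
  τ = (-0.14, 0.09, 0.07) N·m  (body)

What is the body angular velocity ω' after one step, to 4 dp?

precession coupling ω×(Iω) = (-0.1800, -0.2028, -0.0260)
(τ − ω×Iω)/I = (0.2222, 1.4640, 1.9200)
ω + α·dt = (-1.2889, 1.0732, 1.2960)

ω' = (-1.2889, 1.0732, 1.2960)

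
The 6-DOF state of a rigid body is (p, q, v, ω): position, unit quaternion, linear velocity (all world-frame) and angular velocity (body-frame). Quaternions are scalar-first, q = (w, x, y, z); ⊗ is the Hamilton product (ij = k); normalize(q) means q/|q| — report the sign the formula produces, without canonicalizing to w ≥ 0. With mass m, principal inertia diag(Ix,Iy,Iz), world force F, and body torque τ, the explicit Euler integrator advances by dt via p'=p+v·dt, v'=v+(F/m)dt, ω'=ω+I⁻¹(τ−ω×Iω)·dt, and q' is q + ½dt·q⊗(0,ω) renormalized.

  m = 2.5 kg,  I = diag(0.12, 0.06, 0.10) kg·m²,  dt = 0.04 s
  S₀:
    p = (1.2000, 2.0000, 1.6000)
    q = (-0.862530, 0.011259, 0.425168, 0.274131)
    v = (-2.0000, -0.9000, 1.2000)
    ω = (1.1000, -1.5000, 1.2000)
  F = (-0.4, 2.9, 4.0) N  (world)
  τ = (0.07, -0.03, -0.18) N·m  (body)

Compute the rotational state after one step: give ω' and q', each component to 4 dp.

angular accel α = (1.1833, -0.9400, -2.7900)
ω + α·dt = (1.1473, -1.5376, 1.0884)
q⊗(0,ω) = (0.2964099, -0.0273849, 1.5818283, -1.5196093)
q + ½dt·q⊗(0,ω), renormalized = (-0.8558, 0.0107, 0.4564, 0.2435)

ω' = (1.1473, -1.5376, 1.0884)
q' = (-0.8558, 0.0107, 0.4564, 0.2435)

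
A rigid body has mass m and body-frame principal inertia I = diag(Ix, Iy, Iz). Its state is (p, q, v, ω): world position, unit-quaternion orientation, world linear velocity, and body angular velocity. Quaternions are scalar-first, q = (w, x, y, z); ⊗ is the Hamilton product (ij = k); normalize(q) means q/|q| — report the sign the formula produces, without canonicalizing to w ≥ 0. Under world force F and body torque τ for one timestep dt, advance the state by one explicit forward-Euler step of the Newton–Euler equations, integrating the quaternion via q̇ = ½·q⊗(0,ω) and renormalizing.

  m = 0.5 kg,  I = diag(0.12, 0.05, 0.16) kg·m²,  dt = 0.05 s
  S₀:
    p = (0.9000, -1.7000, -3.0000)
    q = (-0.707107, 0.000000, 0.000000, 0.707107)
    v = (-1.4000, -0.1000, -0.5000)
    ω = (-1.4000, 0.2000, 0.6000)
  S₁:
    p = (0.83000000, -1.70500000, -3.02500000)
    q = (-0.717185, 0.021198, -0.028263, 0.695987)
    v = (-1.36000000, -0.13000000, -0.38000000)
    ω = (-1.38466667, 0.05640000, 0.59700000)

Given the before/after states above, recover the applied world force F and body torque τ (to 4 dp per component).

F = (0.4000, -0.3000, 1.2000)
τ = (0.0500, -0.1100, 0.0100)

v₁ − v₀ = (0.04000000, -0.03000000, 0.12000000)
m·(v₁−v₀)/dt = (0.4000, -0.3000, 1.2000)
rate change Δω = (0.01533333, -0.14360000, -0.00300000)
ω₀×(Iω₀) = (0.0132, 0.0336, 0.0196)
I·α + gyro = (0.0500, -0.1100, 0.0100)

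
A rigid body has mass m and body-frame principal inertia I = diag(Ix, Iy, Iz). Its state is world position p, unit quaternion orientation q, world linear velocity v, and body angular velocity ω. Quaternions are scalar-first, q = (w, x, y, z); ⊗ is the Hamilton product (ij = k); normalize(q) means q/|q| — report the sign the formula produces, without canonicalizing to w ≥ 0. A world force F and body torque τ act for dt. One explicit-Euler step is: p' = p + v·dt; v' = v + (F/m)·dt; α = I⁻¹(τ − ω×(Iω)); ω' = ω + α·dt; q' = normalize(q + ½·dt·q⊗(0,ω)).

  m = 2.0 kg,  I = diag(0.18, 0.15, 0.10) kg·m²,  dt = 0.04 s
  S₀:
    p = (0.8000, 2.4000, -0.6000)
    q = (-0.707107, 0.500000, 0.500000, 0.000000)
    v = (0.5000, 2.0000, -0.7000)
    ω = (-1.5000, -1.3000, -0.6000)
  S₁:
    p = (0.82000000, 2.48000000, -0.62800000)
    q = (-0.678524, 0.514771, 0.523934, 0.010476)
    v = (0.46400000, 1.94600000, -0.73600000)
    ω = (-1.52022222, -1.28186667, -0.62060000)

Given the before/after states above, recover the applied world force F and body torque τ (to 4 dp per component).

F = (-1.8000, -2.7000, -1.8000)
τ = (-0.1300, 0.1400, -0.1100)

Δv = v₁−v₀ = (-0.03600000, -0.05400000, -0.03600000)
m·(v₁−v₀)/dt = (-1.8000, -2.7000, -1.8000)
ω₁ − ω₀ = (-0.02022222, 0.01813333, -0.02060000)
gyro term ω₀×Iω₀ = (-0.0390, 0.0720, -0.0585)
τ = I·(Δω/dt) + ω₀×(Iω₀) = (-0.1300, 0.1400, -0.1100)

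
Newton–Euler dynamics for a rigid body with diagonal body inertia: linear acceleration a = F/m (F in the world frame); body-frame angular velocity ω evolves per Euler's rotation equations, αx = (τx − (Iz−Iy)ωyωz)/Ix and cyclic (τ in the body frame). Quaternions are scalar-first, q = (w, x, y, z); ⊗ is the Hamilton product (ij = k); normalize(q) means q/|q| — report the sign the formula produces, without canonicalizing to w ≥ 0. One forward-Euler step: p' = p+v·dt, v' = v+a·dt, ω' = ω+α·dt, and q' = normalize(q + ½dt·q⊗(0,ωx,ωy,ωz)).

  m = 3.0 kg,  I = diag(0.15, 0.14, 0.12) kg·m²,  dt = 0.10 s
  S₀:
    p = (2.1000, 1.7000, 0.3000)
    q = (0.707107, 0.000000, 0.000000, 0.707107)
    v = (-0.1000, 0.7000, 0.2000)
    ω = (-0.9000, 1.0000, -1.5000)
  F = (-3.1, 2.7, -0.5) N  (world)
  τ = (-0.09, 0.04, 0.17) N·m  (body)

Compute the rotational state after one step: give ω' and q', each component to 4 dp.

ω×(Iω) gyroscopic = (0.0300, 0.0405, 0.0090)
(τ − ω×Iω)/I = (-0.8000, -0.0036, 1.3417)
ω + α·dt = (-0.9800, 0.9996, -1.3658)
2q̇ = q⊗(0,ω) = (1.0606605, -1.3435033, 0.0707107, -1.0606605)
q + ½dt·q⊗(0,ω), renormalized = (0.7563, -0.0668, 0.0035, 0.6508)

ω' = (-0.9800, 0.9996, -1.3658)
q' = (0.7563, -0.0668, 0.0035, 0.6508)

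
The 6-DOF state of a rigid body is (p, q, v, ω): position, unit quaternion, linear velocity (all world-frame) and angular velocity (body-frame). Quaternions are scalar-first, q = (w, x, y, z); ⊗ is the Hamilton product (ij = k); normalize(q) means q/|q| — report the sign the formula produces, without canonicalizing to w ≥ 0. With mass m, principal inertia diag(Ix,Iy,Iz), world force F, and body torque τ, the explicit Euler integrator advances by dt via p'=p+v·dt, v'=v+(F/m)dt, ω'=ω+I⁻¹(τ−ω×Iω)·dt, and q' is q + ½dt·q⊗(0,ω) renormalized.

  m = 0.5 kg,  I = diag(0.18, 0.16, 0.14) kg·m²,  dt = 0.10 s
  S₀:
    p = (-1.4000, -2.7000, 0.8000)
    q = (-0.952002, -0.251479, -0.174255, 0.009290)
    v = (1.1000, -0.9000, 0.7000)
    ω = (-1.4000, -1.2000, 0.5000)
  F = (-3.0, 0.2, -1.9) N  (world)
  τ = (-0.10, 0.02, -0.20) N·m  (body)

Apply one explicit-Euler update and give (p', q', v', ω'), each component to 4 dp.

linear accel F/m = (-6.0000, 0.4000, -3.8000)
new position p' = (-1.2900, -2.7900, 0.8700)
new velocity v' = (0.5000, -0.8600, 0.3200)
precession coupling ω×(Iω) = (0.0120, -0.0280, -0.0336)
(τ − ω×Iω)/I = (-0.6222, 0.3000, -1.1886)
ω + α·dt = (-1.4622, -1.1700, 0.3811)
Hamilton product q⊗(0,ω) = (-0.5658216, 1.2568233, 1.2551359, -0.4181832)
updated quaternion q' = (-0.9759, -0.1878, -0.1110, -0.0116)

p' = (-1.2900, -2.7900, 0.8700)
q' = (-0.9759, -0.1878, -0.1110, -0.0116)
v' = (0.5000, -0.8600, 0.3200)
ω' = (-1.4622, -1.1700, 0.3811)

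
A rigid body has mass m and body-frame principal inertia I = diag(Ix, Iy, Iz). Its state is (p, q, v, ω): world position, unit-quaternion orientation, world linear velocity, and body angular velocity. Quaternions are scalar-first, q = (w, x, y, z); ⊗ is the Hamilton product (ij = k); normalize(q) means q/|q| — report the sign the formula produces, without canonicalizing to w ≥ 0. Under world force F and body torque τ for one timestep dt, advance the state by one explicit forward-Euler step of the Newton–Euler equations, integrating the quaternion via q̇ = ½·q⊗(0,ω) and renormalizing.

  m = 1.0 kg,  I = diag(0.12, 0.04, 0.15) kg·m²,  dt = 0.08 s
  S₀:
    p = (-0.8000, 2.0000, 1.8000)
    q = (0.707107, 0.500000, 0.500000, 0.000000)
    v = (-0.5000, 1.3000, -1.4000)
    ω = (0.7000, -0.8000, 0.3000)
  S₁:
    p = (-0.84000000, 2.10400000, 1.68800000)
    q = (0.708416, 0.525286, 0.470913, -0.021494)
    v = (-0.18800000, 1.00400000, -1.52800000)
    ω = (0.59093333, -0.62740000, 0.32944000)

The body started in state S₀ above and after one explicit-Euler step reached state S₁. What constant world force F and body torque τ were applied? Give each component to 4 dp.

velocity change Δv = (0.31200000, -0.29600000, -0.12800000)
F = m·Δv/dt = (3.9000, -3.7000, -1.6000)
ω₁ − ω₀ = (-0.10906667, 0.17260000, 0.02944000)
precession coupling = (-0.0264, -0.0063, 0.0448)
applied torque τ = (-0.1900, 0.0800, 0.1000)

F = (3.9000, -3.7000, -1.6000)
τ = (-0.1900, 0.0800, 0.1000)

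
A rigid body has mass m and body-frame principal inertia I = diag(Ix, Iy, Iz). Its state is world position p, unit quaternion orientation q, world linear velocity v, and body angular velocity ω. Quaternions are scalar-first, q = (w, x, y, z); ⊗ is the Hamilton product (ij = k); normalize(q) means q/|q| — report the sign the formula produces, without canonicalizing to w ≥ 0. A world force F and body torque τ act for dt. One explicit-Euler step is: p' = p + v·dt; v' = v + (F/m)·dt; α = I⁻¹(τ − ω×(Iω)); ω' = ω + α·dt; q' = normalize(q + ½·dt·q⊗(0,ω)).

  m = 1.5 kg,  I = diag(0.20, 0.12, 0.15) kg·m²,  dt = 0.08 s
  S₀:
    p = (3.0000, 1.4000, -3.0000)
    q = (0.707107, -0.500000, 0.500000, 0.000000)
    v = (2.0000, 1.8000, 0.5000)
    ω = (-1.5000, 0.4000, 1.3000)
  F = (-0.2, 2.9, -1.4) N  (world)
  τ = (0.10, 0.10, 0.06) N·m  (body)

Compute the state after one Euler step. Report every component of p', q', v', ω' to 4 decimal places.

angular accel α = (0.4220, 1.6458, 0.0800)
new body rate ω' = (-1.4662, 0.5317, 1.3064)
q⊗(0,ω) = (-0.9500000, -0.4106605, 0.9328428, 1.4692391)
q' = normalize(q + ½dt·q⊗(0,ω)) = (0.6669, -0.5147, 0.5356, 0.0586)
a = (-0.1333, 1.9333, -0.9333)
p + v·dt = (3.1600, 1.5440, -2.9600)
new velocity v' = (1.9893, 1.9547, 0.4253)

p' = (3.1600, 1.5440, -2.9600)
q' = (0.6669, -0.5147, 0.5356, 0.0586)
v' = (1.9893, 1.9547, 0.4253)
ω' = (-1.4662, 0.5317, 1.3064)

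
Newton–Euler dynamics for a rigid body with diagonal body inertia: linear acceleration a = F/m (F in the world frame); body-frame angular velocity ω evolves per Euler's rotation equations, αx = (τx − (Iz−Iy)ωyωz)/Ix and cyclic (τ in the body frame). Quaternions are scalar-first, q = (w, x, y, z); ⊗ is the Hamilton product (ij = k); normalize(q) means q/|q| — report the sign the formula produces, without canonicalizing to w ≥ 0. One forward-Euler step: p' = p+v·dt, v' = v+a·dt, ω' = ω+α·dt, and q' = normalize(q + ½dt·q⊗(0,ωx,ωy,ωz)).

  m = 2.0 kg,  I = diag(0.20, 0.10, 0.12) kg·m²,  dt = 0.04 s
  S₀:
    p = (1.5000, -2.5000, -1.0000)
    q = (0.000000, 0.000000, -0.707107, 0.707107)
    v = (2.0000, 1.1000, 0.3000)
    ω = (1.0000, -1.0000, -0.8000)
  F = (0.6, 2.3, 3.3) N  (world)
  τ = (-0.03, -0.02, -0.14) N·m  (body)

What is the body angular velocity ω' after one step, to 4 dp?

ω' = (0.9908, -0.9824, -0.8800)

precession coupling ω×(Iω) = (0.0160, -0.0640, 0.1000)
α = I⁻¹(τ − ω×Iω) = (-0.2300, 0.4400, -2.0000)
new body rate ω' = (0.9908, -0.9824, -0.8800)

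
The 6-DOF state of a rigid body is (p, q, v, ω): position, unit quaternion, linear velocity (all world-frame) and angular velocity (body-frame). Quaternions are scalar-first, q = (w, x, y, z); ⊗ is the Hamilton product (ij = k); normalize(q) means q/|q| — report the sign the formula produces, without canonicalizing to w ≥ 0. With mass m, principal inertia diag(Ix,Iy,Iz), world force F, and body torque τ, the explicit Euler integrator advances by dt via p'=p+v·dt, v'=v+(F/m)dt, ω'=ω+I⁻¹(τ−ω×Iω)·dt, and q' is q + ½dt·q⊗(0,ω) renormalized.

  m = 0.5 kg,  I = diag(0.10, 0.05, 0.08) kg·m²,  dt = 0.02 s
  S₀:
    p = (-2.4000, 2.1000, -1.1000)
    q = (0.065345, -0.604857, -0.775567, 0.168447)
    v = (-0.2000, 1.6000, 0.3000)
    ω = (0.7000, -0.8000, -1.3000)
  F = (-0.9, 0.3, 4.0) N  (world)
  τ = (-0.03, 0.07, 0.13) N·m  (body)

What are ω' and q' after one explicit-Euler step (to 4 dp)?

(τ − ω×Iω)/I = (-0.6120, 1.7640, 1.2750)
ω + α·dt = (0.6878, -0.7647, -1.2745)
2q̇ = q⊗(0,ω) = (0.0219274, 1.1887362, -0.7206772, 0.9418340)
updated quaternion q' = (0.0656, -0.5929, -0.7827, 0.1778)

ω' = (0.6878, -0.7647, -1.2745)
q' = (0.0656, -0.5929, -0.7827, 0.1778)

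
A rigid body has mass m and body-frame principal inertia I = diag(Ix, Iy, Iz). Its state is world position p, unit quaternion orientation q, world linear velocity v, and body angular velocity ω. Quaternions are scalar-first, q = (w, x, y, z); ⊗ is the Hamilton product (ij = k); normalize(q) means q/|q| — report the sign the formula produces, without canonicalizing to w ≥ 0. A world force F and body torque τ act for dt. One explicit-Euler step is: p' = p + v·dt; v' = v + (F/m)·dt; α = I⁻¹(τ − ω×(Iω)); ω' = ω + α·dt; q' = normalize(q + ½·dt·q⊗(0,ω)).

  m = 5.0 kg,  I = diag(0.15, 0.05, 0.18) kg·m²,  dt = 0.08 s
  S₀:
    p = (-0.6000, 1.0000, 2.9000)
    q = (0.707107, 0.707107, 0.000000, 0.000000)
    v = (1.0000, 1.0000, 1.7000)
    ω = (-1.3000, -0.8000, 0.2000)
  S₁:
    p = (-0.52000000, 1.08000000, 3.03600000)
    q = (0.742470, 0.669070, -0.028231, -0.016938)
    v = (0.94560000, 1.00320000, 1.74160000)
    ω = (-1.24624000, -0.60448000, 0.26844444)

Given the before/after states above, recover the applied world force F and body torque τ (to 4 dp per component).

F = (-3.4000, 0.2000, 2.6000)
τ = (0.0800, 0.1300, 0.0500)

Δω = ω₁−ω₀ = (0.05376000, 0.19552000, 0.06844444)
ω₀×(Iω₀) = (-0.0208, 0.0078, -0.1040)
τ = I·(Δω/dt) + ω₀×(Iω₀) = (0.0800, 0.1300, 0.0500)
v₁ − v₀ = (-0.05440000, 0.00320000, 0.04160000)
applied force F = (-3.4000, 0.2000, 2.6000)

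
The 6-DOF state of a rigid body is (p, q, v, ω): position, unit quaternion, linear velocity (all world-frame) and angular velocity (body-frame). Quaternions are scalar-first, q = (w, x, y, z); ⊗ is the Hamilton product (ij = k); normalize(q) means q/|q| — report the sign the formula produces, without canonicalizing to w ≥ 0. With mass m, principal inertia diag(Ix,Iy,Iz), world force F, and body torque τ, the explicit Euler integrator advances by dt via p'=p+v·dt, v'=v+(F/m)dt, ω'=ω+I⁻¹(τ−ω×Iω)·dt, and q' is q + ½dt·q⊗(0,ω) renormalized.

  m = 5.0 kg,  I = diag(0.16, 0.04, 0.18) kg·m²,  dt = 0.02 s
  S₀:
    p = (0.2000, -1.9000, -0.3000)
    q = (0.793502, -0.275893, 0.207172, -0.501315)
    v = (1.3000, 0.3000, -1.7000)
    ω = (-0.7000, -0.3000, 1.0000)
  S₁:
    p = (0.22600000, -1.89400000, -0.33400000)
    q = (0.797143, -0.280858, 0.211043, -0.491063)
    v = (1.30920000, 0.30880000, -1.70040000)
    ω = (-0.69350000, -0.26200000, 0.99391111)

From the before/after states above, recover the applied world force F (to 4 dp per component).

v₁ − v₀ = (0.00920000, 0.00880000, -0.00040000)
F = m·Δv/dt = (2.3000, 2.2000, -0.1000)

F = (2.3000, 2.2000, -0.1000)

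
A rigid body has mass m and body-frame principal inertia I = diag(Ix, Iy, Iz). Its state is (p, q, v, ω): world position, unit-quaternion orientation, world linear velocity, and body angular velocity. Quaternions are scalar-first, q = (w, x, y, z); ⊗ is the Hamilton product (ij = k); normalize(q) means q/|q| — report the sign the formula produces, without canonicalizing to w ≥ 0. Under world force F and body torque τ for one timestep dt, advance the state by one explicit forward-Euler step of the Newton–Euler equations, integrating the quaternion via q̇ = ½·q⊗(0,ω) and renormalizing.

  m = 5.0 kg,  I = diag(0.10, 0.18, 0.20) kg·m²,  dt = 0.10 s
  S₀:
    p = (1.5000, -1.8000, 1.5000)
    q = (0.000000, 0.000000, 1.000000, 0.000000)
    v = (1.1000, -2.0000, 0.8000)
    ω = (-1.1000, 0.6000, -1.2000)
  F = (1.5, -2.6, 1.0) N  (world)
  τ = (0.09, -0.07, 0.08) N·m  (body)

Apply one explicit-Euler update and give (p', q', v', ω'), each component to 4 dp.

p' = (1.6100, -2.0000, 1.5800)
q' = (-0.0299, -0.0598, 0.9963, 0.0548)
v' = (1.1300, -2.0520, 0.8200)
ω' = (-0.9956, 0.6344, -1.1336)

precession coupling ω×(Iω) = (-0.0144, -0.1320, -0.0528)
α = I⁻¹(τ − ω×Iω) = (1.0440, 0.3444, 0.6640)
ω' = ω + α·dt = (-0.9956, 0.6344, -1.1336)
q⊗(0,ω) = (-0.6000000, -1.2000000, 0.0000000, 1.1000000)
q + ½dt·q⊗(0,ω), renormalized = (-0.0299, -0.0598, 0.9963, 0.0548)
linear accel F/m = (0.3000, -0.5200, 0.2000)
new position p' = (1.6100, -2.0000, 1.5800)
v + (F/m)dt = (1.1300, -2.0520, 0.8200)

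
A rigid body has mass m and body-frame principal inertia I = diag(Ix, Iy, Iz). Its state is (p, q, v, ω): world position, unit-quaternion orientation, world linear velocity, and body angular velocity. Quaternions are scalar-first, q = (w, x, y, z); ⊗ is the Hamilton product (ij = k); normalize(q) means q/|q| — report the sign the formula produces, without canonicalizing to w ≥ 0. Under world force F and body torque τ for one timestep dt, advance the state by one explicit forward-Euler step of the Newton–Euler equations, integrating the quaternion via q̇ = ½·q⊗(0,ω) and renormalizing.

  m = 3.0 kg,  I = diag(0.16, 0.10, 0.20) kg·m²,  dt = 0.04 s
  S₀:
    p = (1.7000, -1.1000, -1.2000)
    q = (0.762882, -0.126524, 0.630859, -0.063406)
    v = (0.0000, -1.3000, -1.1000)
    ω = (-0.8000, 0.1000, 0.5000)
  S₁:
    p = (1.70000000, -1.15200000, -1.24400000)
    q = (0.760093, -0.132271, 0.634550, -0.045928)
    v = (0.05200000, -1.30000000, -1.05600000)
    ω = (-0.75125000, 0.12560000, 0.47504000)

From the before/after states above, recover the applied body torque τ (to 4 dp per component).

ω₁ − ω₀ = (0.04875000, 0.02560000, -0.02496000)
gyro term ω₀×Iω₀ = (0.0050, 0.0160, 0.0048)
τ = I·(Δω/dt) + ω₀×(Iω₀) = (0.2000, 0.0800, -0.1200)

τ = (0.2000, 0.0800, -0.1200)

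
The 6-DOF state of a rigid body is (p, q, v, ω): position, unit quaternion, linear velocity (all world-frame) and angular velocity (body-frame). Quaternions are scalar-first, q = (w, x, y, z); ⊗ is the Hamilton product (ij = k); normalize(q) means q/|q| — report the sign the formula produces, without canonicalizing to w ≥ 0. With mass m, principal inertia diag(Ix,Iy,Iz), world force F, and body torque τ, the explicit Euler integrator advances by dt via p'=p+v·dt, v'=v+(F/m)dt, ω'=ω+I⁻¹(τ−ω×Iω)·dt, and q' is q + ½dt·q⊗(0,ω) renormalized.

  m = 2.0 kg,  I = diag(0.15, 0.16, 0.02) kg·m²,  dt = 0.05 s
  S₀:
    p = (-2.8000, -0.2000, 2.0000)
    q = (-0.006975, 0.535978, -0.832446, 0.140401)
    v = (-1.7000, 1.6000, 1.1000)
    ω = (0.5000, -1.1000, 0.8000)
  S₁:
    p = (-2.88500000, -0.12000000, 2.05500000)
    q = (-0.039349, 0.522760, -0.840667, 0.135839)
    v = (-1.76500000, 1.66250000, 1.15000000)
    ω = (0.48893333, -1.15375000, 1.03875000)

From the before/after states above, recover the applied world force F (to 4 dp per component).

F = (-2.6000, 2.5000, 2.0000)

velocity change Δv = (-0.06500000, 0.06250000, 0.05000000)
applied force F = (-2.6000, 2.5000, 2.0000)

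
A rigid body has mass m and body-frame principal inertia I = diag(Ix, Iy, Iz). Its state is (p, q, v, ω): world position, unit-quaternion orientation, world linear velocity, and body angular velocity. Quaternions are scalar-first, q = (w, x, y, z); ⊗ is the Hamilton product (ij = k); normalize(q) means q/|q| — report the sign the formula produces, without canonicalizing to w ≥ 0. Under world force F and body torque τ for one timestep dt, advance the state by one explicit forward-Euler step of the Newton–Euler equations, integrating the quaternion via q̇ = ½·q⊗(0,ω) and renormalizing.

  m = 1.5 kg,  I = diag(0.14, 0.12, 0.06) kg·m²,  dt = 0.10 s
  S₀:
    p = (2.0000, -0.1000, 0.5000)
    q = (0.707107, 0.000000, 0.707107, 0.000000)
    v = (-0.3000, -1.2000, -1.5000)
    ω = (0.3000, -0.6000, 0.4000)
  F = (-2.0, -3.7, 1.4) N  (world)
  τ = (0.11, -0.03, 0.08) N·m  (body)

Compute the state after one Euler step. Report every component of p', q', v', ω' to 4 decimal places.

p' = (1.9700, -0.2200, 0.3500)
q' = (0.7278, 0.0247, 0.6854, 0.0035)
v' = (-0.4333, -1.4467, -1.4067)
ω' = (0.3683, -0.6330, 0.5273)

linear accel F/m = (-1.3333, -2.4667, 0.9333)
new position p' = (1.9700, -0.2200, 0.3500)
v' = v + a·dt = (-0.4333, -1.4467, -1.4067)
ω×(Iω) gyroscopic = (0.0144, 0.0096, 0.0036)
angular accel α = (0.6829, -0.3300, 1.2733)
ω + α·dt = (0.3683, -0.6330, 0.5273)
Hamilton product q⊗(0,ω) = (0.4242642, 0.4949749, -0.4242642, 0.0707107)
q + ½dt·q⊗(0,ω), renormalized = (0.7278, 0.0247, 0.6854, 0.0035)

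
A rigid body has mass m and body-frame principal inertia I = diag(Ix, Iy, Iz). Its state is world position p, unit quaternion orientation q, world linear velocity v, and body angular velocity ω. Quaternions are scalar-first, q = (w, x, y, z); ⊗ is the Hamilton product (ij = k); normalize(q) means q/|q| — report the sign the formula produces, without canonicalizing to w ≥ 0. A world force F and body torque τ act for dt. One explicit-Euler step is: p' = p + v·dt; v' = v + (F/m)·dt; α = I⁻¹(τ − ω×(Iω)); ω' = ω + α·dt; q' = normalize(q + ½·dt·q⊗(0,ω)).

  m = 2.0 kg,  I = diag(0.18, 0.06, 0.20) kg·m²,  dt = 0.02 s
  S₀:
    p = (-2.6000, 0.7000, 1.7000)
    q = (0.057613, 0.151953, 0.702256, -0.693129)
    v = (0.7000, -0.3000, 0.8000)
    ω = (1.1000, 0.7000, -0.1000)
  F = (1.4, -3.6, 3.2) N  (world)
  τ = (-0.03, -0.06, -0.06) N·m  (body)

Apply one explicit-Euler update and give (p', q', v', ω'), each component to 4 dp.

p' = (-2.5860, 0.6940, 1.7160)
q' = (0.0503, 0.1567, 0.6951, -0.6998)
v' = (0.7140, -0.3360, 0.8320)
ω' = (1.0978, 0.6793, -0.0968)

ω×(Iω) gyroscopic = (-0.0098, 0.0022, -0.0924)
angular accel α = (-0.1122, -1.0367, 0.1620)
ω' = ω + α·dt = (1.0978, 0.6793, -0.0968)
2q̇ = q⊗(0,ω) = (-0.7280404, 0.4783390, -0.7069175, -0.6718758)
updated quaternion q' = (0.0503, 0.1567, 0.6951, -0.6998)
p' = p + v·dt = (-2.5860, 0.6940, 1.7160)
v' = v + a·dt = (0.7140, -0.3360, 0.8320)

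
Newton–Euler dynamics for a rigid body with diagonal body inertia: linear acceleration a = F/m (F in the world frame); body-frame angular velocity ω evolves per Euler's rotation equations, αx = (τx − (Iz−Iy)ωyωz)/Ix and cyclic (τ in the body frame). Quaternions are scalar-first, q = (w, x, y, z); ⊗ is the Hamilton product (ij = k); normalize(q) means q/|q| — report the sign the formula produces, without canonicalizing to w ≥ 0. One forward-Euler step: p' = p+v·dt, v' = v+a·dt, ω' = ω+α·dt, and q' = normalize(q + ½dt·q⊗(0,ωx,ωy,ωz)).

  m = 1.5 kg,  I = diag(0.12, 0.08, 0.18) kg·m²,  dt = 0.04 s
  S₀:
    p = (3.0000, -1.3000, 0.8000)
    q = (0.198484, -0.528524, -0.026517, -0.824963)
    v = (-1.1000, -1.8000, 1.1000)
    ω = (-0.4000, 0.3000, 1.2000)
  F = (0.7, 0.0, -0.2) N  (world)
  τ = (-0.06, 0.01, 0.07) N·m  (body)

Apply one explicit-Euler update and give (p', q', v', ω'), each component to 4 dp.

p' = p + v·dt = (2.9560, -1.3720, 0.8440)
v' = v + a·dt = (-1.0813, -1.8000, 1.0947)
(τ − ω×Iω)/I = (-0.8000, -0.2350, 0.3622)
ω + α·dt = (-0.4320, 0.2906, 1.2145)
2q̇ = q⊗(0,ω) = (0.7865011, 0.1362749, 1.0237592, 0.0690168)
q' = normalize(q + ½dt·q⊗(0,ω)) = (0.2141, -0.5256, -0.0060, -0.8233)

p' = (2.9560, -1.3720, 0.8440)
q' = (0.2141, -0.5256, -0.0060, -0.8233)
v' = (-1.0813, -1.8000, 1.0947)
ω' = (-0.4320, 0.2906, 1.2145)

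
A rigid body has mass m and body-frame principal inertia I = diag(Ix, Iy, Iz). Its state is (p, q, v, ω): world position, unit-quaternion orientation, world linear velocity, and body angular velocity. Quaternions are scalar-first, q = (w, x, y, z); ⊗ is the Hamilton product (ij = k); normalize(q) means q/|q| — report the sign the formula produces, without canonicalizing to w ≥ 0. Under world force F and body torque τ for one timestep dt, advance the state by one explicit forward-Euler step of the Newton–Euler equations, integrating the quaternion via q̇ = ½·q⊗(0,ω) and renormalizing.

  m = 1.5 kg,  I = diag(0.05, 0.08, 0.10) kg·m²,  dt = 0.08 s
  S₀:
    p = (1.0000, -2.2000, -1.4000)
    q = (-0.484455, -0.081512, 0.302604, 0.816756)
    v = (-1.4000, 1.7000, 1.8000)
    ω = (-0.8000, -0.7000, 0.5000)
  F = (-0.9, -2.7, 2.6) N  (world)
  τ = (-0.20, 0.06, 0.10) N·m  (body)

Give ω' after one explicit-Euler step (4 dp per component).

gyro term ω×Iω = (-0.0070, 0.0200, 0.0168)
angular accel α = (-3.8600, 0.5000, 0.8320)
ω' = ω + α·dt = (-1.1088, -0.6600, 0.5666)

ω' = (-1.1088, -0.6600, 0.5666)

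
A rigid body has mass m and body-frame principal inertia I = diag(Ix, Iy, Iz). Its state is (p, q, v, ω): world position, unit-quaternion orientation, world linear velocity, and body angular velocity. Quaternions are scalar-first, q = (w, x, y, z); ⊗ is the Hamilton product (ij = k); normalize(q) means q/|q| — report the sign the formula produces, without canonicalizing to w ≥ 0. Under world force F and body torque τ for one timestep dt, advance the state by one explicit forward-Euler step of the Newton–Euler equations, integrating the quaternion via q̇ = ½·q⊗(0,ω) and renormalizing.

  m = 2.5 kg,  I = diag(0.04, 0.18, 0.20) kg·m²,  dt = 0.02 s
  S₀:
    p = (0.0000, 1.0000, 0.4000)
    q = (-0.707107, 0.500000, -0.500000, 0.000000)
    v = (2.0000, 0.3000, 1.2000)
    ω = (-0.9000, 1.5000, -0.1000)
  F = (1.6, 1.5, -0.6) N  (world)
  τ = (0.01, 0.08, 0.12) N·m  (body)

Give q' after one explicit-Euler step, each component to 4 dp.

q' = (-0.6950, 0.5068, -0.5100, 0.0037)

q⊗(0,ω) = (1.2000000, 0.6863963, -1.0106605, 0.3707107)
updated quaternion q' = (-0.6950, 0.5068, -0.5100, 0.0037)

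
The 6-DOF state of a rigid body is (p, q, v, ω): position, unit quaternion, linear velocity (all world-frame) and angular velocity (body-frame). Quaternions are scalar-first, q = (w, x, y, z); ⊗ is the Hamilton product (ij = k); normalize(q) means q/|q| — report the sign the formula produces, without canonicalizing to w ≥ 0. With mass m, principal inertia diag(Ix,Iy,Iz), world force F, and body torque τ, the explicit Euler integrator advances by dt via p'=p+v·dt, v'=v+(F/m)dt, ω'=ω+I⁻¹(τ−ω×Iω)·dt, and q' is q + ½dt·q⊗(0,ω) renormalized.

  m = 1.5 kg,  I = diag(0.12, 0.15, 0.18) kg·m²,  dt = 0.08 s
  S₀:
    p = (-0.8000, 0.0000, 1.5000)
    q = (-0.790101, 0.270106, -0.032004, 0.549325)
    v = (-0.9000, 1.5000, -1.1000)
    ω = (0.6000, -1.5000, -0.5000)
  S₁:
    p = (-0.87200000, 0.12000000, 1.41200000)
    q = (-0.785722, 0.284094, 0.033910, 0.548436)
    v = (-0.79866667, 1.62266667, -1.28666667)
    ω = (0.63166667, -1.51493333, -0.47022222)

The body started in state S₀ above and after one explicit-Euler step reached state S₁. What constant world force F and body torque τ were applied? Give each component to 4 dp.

F = (1.9000, 2.3000, -3.5000)
τ = (0.0700, -0.0100, 0.0400)

ω₁ − ω₀ = (0.03166667, -0.01493333, 0.02977778)
precession coupling = (0.0225, 0.0180, -0.0270)
τ = I·(Δω/dt) + ω₀×(Iω₀) = (0.0700, -0.0100, 0.0400)
Δv = v₁−v₀ = (0.10133333, 0.12266667, -0.18666667)
m·(v₁−v₀)/dt = (1.9000, 2.3000, -3.5000)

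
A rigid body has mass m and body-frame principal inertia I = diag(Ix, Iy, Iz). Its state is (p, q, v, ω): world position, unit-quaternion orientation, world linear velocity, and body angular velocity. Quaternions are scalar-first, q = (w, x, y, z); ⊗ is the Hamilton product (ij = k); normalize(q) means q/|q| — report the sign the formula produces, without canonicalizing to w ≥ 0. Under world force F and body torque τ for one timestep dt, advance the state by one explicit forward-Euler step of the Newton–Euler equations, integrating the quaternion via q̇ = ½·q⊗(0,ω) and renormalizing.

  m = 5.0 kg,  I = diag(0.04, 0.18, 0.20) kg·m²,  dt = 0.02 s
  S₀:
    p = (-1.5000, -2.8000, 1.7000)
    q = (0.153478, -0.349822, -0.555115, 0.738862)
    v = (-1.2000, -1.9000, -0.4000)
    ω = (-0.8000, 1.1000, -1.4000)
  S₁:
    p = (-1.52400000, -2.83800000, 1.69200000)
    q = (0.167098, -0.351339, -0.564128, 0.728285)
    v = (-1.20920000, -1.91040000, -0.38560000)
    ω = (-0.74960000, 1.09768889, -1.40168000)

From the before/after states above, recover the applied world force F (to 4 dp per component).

F = (-2.3000, -2.6000, 3.6000)

velocity change Δv = (-0.00920000, -0.01040000, 0.01440000)
applied force F = (-2.3000, -2.6000, 3.6000)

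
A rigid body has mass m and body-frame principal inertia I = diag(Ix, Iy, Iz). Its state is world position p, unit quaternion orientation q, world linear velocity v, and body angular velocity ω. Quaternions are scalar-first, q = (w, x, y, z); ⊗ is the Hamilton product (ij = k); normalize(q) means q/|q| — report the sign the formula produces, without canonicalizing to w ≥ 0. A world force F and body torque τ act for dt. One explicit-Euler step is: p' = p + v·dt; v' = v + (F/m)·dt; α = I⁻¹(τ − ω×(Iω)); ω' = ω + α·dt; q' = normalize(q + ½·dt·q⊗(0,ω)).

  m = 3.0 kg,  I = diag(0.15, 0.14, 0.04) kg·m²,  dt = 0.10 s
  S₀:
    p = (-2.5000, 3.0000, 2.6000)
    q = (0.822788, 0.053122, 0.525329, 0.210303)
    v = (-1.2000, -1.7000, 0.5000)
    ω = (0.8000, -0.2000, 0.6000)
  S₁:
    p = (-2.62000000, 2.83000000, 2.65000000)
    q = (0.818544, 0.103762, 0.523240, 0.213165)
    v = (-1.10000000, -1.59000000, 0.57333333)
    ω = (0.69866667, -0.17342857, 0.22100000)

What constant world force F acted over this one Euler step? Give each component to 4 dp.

v₁ − v₀ = (0.10000000, 0.11000000, 0.07333333)
F = m·Δv/dt = (3.0000, 3.3000, 2.2000)

F = (3.0000, 3.3000, 2.2000)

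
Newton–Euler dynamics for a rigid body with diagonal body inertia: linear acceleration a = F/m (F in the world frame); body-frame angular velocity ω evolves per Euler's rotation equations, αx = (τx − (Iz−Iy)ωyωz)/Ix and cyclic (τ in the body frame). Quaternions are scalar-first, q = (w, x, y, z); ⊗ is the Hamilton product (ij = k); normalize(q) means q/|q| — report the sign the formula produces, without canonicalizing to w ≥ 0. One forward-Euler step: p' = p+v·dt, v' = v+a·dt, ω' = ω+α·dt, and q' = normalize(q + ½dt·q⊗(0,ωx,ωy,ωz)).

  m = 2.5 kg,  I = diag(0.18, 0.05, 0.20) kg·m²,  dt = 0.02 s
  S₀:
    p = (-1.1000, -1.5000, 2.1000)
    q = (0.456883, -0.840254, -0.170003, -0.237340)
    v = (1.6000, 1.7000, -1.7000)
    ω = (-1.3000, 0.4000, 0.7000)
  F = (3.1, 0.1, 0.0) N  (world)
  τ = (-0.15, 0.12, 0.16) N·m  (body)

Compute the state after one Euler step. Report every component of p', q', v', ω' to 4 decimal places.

p' = p + v·dt = (-1.0680, -1.4660, 2.0660)
v' = v + a·dt = (1.6248, 1.7008, -1.7000)
precession coupling ω×(Iω) = (0.0420, 0.0182, 0.0676)
angular accel α = (-1.0667, 2.0360, 0.4620)
new body rate ω' = (-1.3213, 0.4407, 0.7092)
Hamilton product q⊗(0,ω) = (-0.8581910, -0.6180140, 1.0794730, -0.2372874)
q' = normalize(q + ½dt·q⊗(0,ω)) = (0.4482, -0.8463, -0.1592, -0.2397)

p' = (-1.0680, -1.4660, 2.0660)
q' = (0.4482, -0.8463, -0.1592, -0.2397)
v' = (1.6248, 1.7008, -1.7000)
ω' = (-1.3213, 0.4407, 0.7092)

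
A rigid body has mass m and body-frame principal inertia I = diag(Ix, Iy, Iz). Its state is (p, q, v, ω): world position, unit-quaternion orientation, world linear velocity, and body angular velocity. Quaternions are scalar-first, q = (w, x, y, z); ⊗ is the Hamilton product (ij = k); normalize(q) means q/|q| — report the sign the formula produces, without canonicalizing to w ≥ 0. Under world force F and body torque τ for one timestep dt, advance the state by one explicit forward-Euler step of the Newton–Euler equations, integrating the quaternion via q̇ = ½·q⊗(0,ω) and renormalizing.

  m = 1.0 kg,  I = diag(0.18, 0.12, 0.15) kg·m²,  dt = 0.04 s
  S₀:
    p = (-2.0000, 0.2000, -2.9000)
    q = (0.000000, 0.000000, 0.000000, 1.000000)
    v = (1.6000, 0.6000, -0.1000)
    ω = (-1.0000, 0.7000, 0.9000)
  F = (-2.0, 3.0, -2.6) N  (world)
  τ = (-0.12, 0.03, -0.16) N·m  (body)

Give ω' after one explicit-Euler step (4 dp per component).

ω' = (-1.0309, 0.7190, 0.8461)

precession coupling ω×(Iω) = (0.0189, -0.0270, 0.0420)
angular accel α = (-0.7717, 0.4750, -1.3467)
ω' = ω + α·dt = (-1.0309, 0.7190, 0.8461)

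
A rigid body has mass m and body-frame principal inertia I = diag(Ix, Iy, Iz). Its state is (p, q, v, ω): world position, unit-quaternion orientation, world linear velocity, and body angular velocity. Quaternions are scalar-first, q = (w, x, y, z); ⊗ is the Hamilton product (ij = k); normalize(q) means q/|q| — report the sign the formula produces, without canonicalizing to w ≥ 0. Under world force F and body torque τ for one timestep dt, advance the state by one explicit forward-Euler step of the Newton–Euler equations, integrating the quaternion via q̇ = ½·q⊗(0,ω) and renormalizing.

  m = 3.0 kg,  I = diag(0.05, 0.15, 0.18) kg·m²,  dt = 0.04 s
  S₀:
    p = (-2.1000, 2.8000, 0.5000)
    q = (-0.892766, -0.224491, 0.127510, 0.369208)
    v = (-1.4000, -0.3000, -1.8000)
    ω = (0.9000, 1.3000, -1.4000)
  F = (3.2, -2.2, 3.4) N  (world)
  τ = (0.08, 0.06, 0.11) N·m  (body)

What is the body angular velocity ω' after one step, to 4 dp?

ω' = (1.0077, 1.2723, -1.4016)

precession coupling ω×(Iω) = (-0.0546, 0.1638, 0.1170)
angular accel α = (2.6920, -0.6920, -0.0389)
ω' = ω + α·dt = (1.0077, 1.2723, -1.4016)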